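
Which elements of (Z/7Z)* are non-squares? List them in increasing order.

Square k = 1,…,3 (k and 7−k give the same square):
1²=1, 2²=4, 3²≡2 (mod 7).
The residues are {1, 2, 4}; the non-residues are the remaining 3 nonzero classes.

3 5 6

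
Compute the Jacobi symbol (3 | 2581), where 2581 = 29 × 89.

1

Reciprocity: 3 ≡ 3 and 2581 ≡ 1 (mod 4), so (3/2581) = +(2581/3).
Reduce top mod 3: now compute (1/3).
Reached (1/3) = 1. Collecting the sign flips along the way, the symbol is +1.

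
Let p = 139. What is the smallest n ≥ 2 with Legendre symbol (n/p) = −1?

2

(2/139) = −1, so 2 is the smallest positive non-residue mod 139.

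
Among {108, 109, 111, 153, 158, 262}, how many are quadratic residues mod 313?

(108/313) = +1 → QR.
(109/313) = -1 → non-residue.
(111/313) = -1 → non-residue.
(153/313) = -1 → non-residue.
(158/313) = +1 → QR.
(262/313) = -1 → non-residue.
Total quadratic residues among the 6: 2.

2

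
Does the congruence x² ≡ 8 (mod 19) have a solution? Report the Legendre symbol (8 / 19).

-1

Euler's criterion: (8/19) ≡ 8^9 (mod 19).
8^2 ≡ 7 (mod 19)
8^4 ≡ 11 (mod 19)
8^8 ≡ 7 (mod 19)
8^9 = 8^(8+1) ≡ 18 (mod 19).
Result is 18 ≡ −1, so (8/19) = −1.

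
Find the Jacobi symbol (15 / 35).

0

Reciprocity: 15 ≡ 3 and 35 ≡ 3 (mod 4), so (15/35) = −(35/15).
Reduce top mod 15: now compute (5/15).
Reciprocity: 5 ≡ 1 and 15 ≡ 3 (mod 4), so (5/15) = +(15/5).
Reduce top mod 5: now compute (0/5).
Top reduces to 0: gcd > 1, so the symbol is 0.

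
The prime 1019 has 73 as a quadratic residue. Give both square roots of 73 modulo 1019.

271, 748

Since 1019 ≡ 3 (mod 4), a square root of 73 is 73^((1019+1)/4) = 73^255 mod 1019.
Repeated squaring: 73^2≡234, 73^4≡749, 73^8≡551, 73^16≡958, 73^32≡664, 73^64≡688, 73^128≡528 (mod 1019).
73^255 = 73^(128+64+32+16+8+4+2+1) ≡ 748 (mod 1019).
Check: 748² = 559504 ≡ 73 (mod 1019). The two roots are 271 and 748.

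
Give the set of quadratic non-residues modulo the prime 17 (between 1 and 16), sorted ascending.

Square k = 1,…,8 (k and 17−k give the same square):
1²=1, 2²=4, 3²=9, 4²=16, 5²≡8, 6²≡2, 7²≡15, 8²≡13 (mod 17).
The residues are {1, 2, 4, 8, 9, 13, 15, 16}; the non-residues are the remaining 8 nonzero classes.

3, 5, 6, 7, 10, 11, 12, 14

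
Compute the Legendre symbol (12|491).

Euler's criterion: (12/491) ≡ 12^245 (mod 491).
12^2 ≡ 144 (mod 491)
12^4 ≡ 114 (mod 491)
12^8 ≡ 230 (mod 491)
12^16 ≡ 363 (mod 491)
12^32 ≡ 181 (mod 491)
12^64 ≡ 355 (mod 491)
12^128 ≡ 329 (mod 491)
12^245 = 12^(128+64+32+16+4+1) ≡ 1 (mod 491).
Result is 1, so (12/491) = 1.

1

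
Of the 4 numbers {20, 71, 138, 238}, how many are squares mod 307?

1

(20/307) = -1 → non-residue.
(71/307) = +1 → QR.
(138/307) = -1 → non-residue.
(238/307) = -1 → non-residue.
Total quadratic residues among the 4: 1.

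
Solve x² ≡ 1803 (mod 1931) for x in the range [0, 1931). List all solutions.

809, 1122

Since 1931 ≡ 3 (mod 4), a square root of 1803 is 1803^((1931+1)/4) = 1803^483 mod 1931.
Repeated squaring: 1803^2≡936, 1803^4≡1353, 1803^8≡21, 1803^16≡441, 1803^32≡1381, 1803^64≡1264, 1803^128≡759, 1803^256≡643 (mod 1931).
1803^483 = 1803^(256+128+64+32+2+1) ≡ 1122 (mod 1931).
Check: 1122² = 1258884 ≡ 1803 (mod 1931). The two roots are 809 and 1122.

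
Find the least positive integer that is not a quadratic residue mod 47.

5

(2/47) = +1, so 2 is a residue.
(3/47) = +1, so 3 is a residue.
(4/47) = +1, so 4 is a residue.
(5/47) = −1, so 5 is the smallest positive non-residue mod 47.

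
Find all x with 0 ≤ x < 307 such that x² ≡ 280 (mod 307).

105, 202

Since 307 ≡ 3 (mod 4), a square root of 280 is 280^((307+1)/4) = 280^77 mod 307.
Repeated squaring: 280^2≡115, 280^4≡24, 280^8≡269, 280^16≡216, 280^32≡299, 280^64≡64 (mod 307).
280^77 = 280^(64+8+4+1) ≡ 105 (mod 307).
Check: 105² = 11025 ≡ 280 (mod 307). The two roots are 105 and 202.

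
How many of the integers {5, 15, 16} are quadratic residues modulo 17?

2

(5/17) = -1 → non-residue.
(15/17) = +1 → QR.
(16/17) = +1 → QR.
Total quadratic residues among the 3: 2.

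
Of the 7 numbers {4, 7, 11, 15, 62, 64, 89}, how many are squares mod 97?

5

(4/97) = +1 → QR.
(7/97) = -1 → non-residue.
(11/97) = +1 → QR.
(15/97) = -1 → non-residue.
(62/97) = +1 → QR.
(64/97) = +1 → QR.
(89/97) = +1 → QR.
Total quadratic residues among the 7: 5.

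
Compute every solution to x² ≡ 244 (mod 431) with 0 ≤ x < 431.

109, 322

Since 431 ≡ 3 (mod 4), a square root of 244 is 244^((431+1)/4) = 244^108 mod 431.
Repeated squaring: 244^2≡58, 244^4≡347, 244^8≡160, 244^16≡171, 244^32≡364, 244^64≡179 (mod 431).
244^108 = 244^(64+32+8+4) ≡ 109 (mod 431).
Check: 109² = 11881 ≡ 244 (mod 431). The two roots are 109 and 322.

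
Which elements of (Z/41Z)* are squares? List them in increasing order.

1 2 4 5 8 9 10 16 18 20 21 23 25 31 32 33 36 37 39 40

Square k = 1,…,20 (k and 41−k give the same square):
1²=1, 2²=4, 3²=9, 4²=16, 5²=25, 6²=36, 7²≡8, 8²≡23, 9²≡40, 10²≡18, 11²≡39, 12²≡21, 13²≡5, 14²≡32, 15²≡20, 16²≡10, 17²≡2, 18²≡37, 19²≡33, 20²≡31 (mod 41).
So the quadratic residues mod 41 are {1, 2, 4, 5, 8, 9, 10, 16, 18, 20, 21, 23, 25, 31, 32, 33, 36, 37, 39, 40}.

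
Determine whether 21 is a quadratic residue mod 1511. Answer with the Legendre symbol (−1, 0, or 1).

1

Reciprocity: 21 ≡ 1 and 1511 ≡ 3 (mod 4), so (21/1511) = +(1511/21).
Reduce top mod 21: now compute (20/21).
Pull out 2^2: since 21 ≡ 5 (mod 8), (2/21) = -1, so (2/21)^2 = +1.
Reciprocity: 5 ≡ 1 and 21 ≡ 1 (mod 4), so (5/21) = +(21/5).
Reduce top mod 5: now compute (1/5).
Reached (1/5) = 1. Collecting the sign flips along the way, the symbol is +1.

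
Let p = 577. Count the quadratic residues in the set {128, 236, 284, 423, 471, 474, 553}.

5

(128/577) = +1 → QR.
(236/577) = +1 → QR.
(284/577) = +1 → QR.
(423/577) = -1 → non-residue.
(471/577) = +1 → QR.
(474/577) = -1 → non-residue.
(553/577) = +1 → QR.
Total quadratic residues among the 7: 5.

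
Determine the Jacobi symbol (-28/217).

First reduce: -28 ≡ 189 (mod 217).
Reciprocity: 189 ≡ 1 and 217 ≡ 1 (mod 4), so (189/217) = +(217/189).
Reduce top mod 189: now compute (28/189).
Pull out 2^2: since 189 ≡ 5 (mod 8), (2/189) = -1, so (2/189)^2 = +1.
Reciprocity: 7 ≡ 3 and 189 ≡ 1 (mod 4), so (7/189) = +(189/7).
Reduce top mod 7: now compute (0/7).
Top reduces to 0: gcd > 1, so the symbol is 0.

0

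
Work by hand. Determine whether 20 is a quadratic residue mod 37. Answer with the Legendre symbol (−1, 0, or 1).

-1

Pull out 2^2: since 37 ≡ 5 (mod 8), (2/37) = -1, so (2/37)^2 = +1.
Reciprocity: 5 ≡ 1 and 37 ≡ 1 (mod 4), so (5/37) = +(37/5).
Reduce top mod 5: now compute (2/5).
Pull out 2: since 5 ≡ 5 (mod 8), (2/5) = -1.
Reached (1/5) = 1. Collecting the sign flips along the way, the symbol is -1.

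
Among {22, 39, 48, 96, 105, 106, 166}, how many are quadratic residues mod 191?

(22/191) = -1 → non-residue.
(39/191) = +1 → QR.
(48/191) = +1 → QR.
(96/191) = +1 → QR.
(105/191) = -1 → non-residue.
(106/191) = -1 → non-residue.
(166/191) = -1 → non-residue.
Total quadratic residues among the 7: 3.

3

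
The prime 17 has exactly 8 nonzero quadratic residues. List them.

1, 2, 4, 8, 9, 13, 15, 16

Square k = 1,…,8 (k and 17−k give the same square):
1²=1, 2²=4, 3²=9, 4²=16, 5²≡8, 6²≡2, 7²≡15, 8²≡13 (mod 17).
So the quadratic residues mod 17 are {1, 2, 4, 8, 9, 13, 15, 16}.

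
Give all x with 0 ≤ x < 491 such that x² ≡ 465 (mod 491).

Since 491 ≡ 3 (mod 4), a square root of 465 is 465^((491+1)/4) = 465^123 mod 491.
Repeated squaring: 465^2≡185, 465^4≡346, 465^8≡403, 465^16≡379, 465^32≡269, 465^64≡184 (mod 491).
465^123 = 465^(64+32+16+8+2+1) ≡ 227 (mod 491).
Check: 227² = 51529 ≡ 465 (mod 491). The two roots are 227 and 264.

227, 264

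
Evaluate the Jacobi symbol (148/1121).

1

Pull out 2^2: since 1121 ≡ 1 (mod 8), (2/1121) = +1, so (2/1121)^2 = +1.
Reciprocity: 37 ≡ 1 and 1121 ≡ 1 (mod 4), so (37/1121) = +(1121/37).
Reduce top mod 37: now compute (11/37).
Reciprocity: 11 ≡ 3 and 37 ≡ 1 (mod 4), so (11/37) = +(37/11).
Reduce top mod 11: now compute (4/11).
Pull out 2^2: since 11 ≡ 3 (mod 8), (2/11) = -1, so (2/11)^2 = +1.
Reached (1/11) = 1. Collecting the sign flips along the way, the symbol is +1.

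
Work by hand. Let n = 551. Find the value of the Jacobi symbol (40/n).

1

Pull out 2^3: since 551 ≡ 7 (mod 8), (2/551) = +1, so (2/551)^3 = +1.
Reciprocity: 5 ≡ 1 and 551 ≡ 3 (mod 4), so (5/551) = +(551/5).
Reduce top mod 5: now compute (1/5).
Reached (1/5) = 1. Collecting the sign flips along the way, the symbol is +1.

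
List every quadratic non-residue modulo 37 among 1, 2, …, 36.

2, 5, 6, 8, 13, 14, 15, 17, 18, 19, 20, 22, 23, 24, 29, 31, 32, 35

Square k = 1,…,18 (k and 37−k give the same square):
1²=1, 2²=4, 3²=9, 4²=16, 5²=25, 6²=36, 7²≡12, 8²≡27, 9²≡7, 10²≡26, 11²≡10, 12²≡33, 13²≡21, 14²≡11, 15²≡3, 16²≡34, 17²≡30, 18²≡28 (mod 37).
The residues are {1, 3, 4, 7, 9, 10, 11, 12, 16, 21, 25, 26, 27, 28, 30, 33, 34, 36}; the non-residues are the remaining 18 nonzero classes.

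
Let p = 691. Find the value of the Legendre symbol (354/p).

Pull out 2: since 691 ≡ 3 (mod 8), (2/691) = -1.
Reciprocity: 177 ≡ 1 and 691 ≡ 3 (mod 4), so (177/691) = +(691/177).
Reduce top mod 177: now compute (160/177).
Pull out 2^5: since 177 ≡ 1 (mod 8), (2/177) = +1, so (2/177)^5 = +1.
Reciprocity: 5 ≡ 1 and 177 ≡ 1 (mod 4), so (5/177) = +(177/5).
Reduce top mod 5: now compute (2/5).
Pull out 2: since 5 ≡ 5 (mod 8), (2/5) = -1.
Reached (1/5) = 1. Collecting the sign flips along the way, the symbol is +1.

1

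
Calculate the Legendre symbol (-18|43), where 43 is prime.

1

Euler's criterion: (-18/43) ≡ 25^21 (mod 43).
25^2 ≡ 23 (mod 43)
25^4 ≡ 13 (mod 43)
25^8 ≡ 40 (mod 43)
25^16 ≡ 9 (mod 43)
25^21 = 25^(16+4+1) ≡ 1 (mod 43).
Result is 1, so (-18/43) = 1.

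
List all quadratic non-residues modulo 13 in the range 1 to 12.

2 5 6 7 8 11

Square k = 1,…,6 (k and 13−k give the same square):
1²=1, 2²=4, 3²=9, 4²≡3, 5²≡12, 6²≡10 (mod 13).
The residues are {1, 3, 4, 9, 10, 12}; the non-residues are the remaining 6 nonzero classes.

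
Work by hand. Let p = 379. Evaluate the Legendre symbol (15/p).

-1

Euler's criterion: (15/379) ≡ 15^189 (mod 379).
15^2 ≡ 225 (mod 379)
15^4 ≡ 218 (mod 379)
15^8 ≡ 149 (mod 379)
15^16 ≡ 219 (mod 379)
15^32 ≡ 207 (mod 379)
15^64 ≡ 22 (mod 379)
15^128 ≡ 105 (mod 379)
15^189 = 15^(128+32+16+8+4+1) ≡ 378 (mod 379).
Result is 378 ≡ −1, so (15/379) = −1.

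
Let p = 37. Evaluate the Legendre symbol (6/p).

-1

Pull out 2: since 37 ≡ 5 (mod 8), (2/37) = -1.
Reciprocity: 3 ≡ 3 and 37 ≡ 1 (mod 4), so (3/37) = +(37/3).
Reduce top mod 3: now compute (1/3).
Reached (1/3) = 1. Collecting the sign flips along the way, the symbol is -1.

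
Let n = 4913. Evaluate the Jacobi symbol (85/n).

Reciprocity: 85 ≡ 1 and 4913 ≡ 1 (mod 4), so (85/4913) = +(4913/85).
Reduce top mod 85: now compute (68/85).
Pull out 2^2: since 85 ≡ 5 (mod 8), (2/85) = -1, so (2/85)^2 = +1.
Reciprocity: 17 ≡ 1 and 85 ≡ 1 (mod 4), so (17/85) = +(85/17).
Reduce top mod 17: now compute (0/17).
Top reduces to 0: gcd > 1, so the symbol is 0.

0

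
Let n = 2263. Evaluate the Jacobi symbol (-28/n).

1

First reduce: -28 ≡ 2235 (mod 2263).
Reciprocity: 2235 ≡ 3 and 2263 ≡ 3 (mod 4), so (2235/2263) = −(2263/2235).
Reduce top mod 2235: now compute (28/2235).
Pull out 2^2: since 2235 ≡ 3 (mod 8), (2/2235) = -1, so (2/2235)^2 = +1.
Reciprocity: 7 ≡ 3 and 2235 ≡ 3 (mod 4), so (7/2235) = −(2235/7).
Reduce top mod 7: now compute (2/7).
Pull out 2: since 7 ≡ 7 (mod 8), (2/7) = +1.
Reached (1/7) = 1. Collecting the sign flips along the way, the symbol is +1.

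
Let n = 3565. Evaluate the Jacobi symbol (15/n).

0

Reciprocity: 15 ≡ 3 and 3565 ≡ 1 (mod 4), so (15/3565) = +(3565/15).
Reduce top mod 15: now compute (10/15).
Pull out 2: since 15 ≡ 7 (mod 8), (2/15) = +1.
Reciprocity: 5 ≡ 1 and 15 ≡ 3 (mod 4), so (5/15) = +(15/5).
Reduce top mod 5: now compute (0/5).
Top reduces to 0: gcd > 1, so the symbol is 0.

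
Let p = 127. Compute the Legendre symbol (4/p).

Pull out 2^2: since 127 ≡ 7 (mod 8), (2/127) = +1, so (2/127)^2 = +1.
Reached (1/127) = 1. Collecting the sign flips along the way, the symbol is +1.

1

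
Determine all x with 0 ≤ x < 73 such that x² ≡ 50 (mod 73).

73 ≡ 1 (mod 4), so we find a root by search.
Trying successive values, 14² = 196 ≡ 50 (mod 73). The other root is 73 − 14 = 59.

14, 59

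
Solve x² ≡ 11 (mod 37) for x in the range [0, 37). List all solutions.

14, 23

37 ≡ 1 (mod 4), so we find a root by search.
Trying successive values, 14² = 196 ≡ 11 (mod 37). The other root is 37 − 14 = 23.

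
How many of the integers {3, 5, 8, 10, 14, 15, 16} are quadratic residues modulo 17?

(3/17) = -1 → non-residue.
(5/17) = -1 → non-residue.
(8/17) = +1 → QR.
(10/17) = -1 → non-residue.
(14/17) = -1 → non-residue.
(15/17) = +1 → QR.
(16/17) = +1 → QR.
Total quadratic residues among the 7: 3.

3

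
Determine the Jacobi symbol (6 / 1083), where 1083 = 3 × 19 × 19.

0

Pull out 2: since 1083 ≡ 3 (mod 8), (2/1083) = -1.
Reciprocity: 3 ≡ 3 and 1083 ≡ 3 (mod 4), so (3/1083) = −(1083/3).
Reduce top mod 3: now compute (0/3).
Top reduces to 0: gcd > 1, so the symbol is 0.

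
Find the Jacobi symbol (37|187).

-1

Reciprocity: 37 ≡ 1 and 187 ≡ 3 (mod 4), so (37/187) = +(187/37).
Reduce top mod 37: now compute (2/37).
Pull out 2: since 37 ≡ 5 (mod 8), (2/37) = -1.
Reached (1/37) = 1. Collecting the sign flips along the way, the symbol is -1.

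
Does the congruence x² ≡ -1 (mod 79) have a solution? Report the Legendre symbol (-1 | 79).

First reduce: -1 ≡ 78 (mod 79).
Pull out 2: since 79 ≡ 7 (mod 8), (2/79) = +1.
Reciprocity: 39 ≡ 3 and 79 ≡ 3 (mod 4), so (39/79) = −(79/39).
Reduce top mod 39: now compute (1/39).
Reached (1/39) = 1. Collecting the sign flips along the way, the symbol is -1.

-1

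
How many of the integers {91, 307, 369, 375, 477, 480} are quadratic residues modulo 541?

4

(91/541) = -1 → non-residue.
(307/541) = +1 → QR.
(369/541) = +1 → QR.
(375/541) = +1 → QR.
(477/541) = +1 → QR.
(480/541) = -1 → non-residue.
Total quadratic residues among the 6: 4.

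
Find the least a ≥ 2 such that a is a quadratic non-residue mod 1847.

(2/1847) = +1, so 2 is a residue.
(3/1847) = +1, so 3 is a residue.
(4/1847) = +1, so 4 is a residue.
(5/1847) = −1, so 5 is the smallest positive non-residue mod 1847.

5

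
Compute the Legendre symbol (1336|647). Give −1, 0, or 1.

1

First reduce: 1336 ≡ 42 (mod 647).
Pull out 2: since 647 ≡ 7 (mod 8), (2/647) = +1.
Reciprocity: 21 ≡ 1 and 647 ≡ 3 (mod 4), so (21/647) = +(647/21).
Reduce top mod 21: now compute (17/21).
Reciprocity: 17 ≡ 1 and 21 ≡ 1 (mod 4), so (17/21) = +(21/17).
Reduce top mod 17: now compute (4/17).
Pull out 2^2: since 17 ≡ 1 (mod 8), (2/17) = +1, so (2/17)^2 = +1.
Reached (1/17) = 1. Collecting the sign flips along the way, the symbol is +1.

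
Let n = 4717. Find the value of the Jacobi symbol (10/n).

1

Pull out 2: since 4717 ≡ 5 (mod 8), (2/4717) = -1.
Reciprocity: 5 ≡ 1 and 4717 ≡ 1 (mod 4), so (5/4717) = +(4717/5).
Reduce top mod 5: now compute (2/5).
Pull out 2: since 5 ≡ 5 (mod 8), (2/5) = -1.
Reached (1/5) = 1. Collecting the sign flips along the way, the symbol is +1.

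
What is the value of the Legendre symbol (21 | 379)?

1

Reciprocity: 21 ≡ 1 and 379 ≡ 3 (mod 4), so (21/379) = +(379/21).
Reduce top mod 21: now compute (1/21).
Reached (1/21) = 1. Collecting the sign flips along the way, the symbol is +1.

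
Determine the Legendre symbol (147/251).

1

Reciprocity: 147 ≡ 3 and 251 ≡ 3 (mod 4), so (147/251) = −(251/147).
Reduce top mod 147: now compute (104/147).
Pull out 2^3: since 147 ≡ 3 (mod 8), (2/147) = -1, so (2/147)^3 = -1.
Reciprocity: 13 ≡ 1 and 147 ≡ 3 (mod 4), so (13/147) = +(147/13).
Reduce top mod 13: now compute (4/13).
Pull out 2^2: since 13 ≡ 5 (mod 8), (2/13) = -1, so (2/13)^2 = +1.
Reached (1/13) = 1. Collecting the sign flips along the way, the symbol is +1.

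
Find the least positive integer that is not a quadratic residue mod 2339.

(2/2339) = −1, so 2 is the smallest positive non-residue mod 2339.

2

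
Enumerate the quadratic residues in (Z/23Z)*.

1, 2, 3, 4, 6, 8, 9, 12, 13, 16, 18

Square k = 1,…,11 (k and 23−k give the same square):
1²=1, 2²=4, 3²=9, 4²=16, 5²≡2, 6²≡13, 7²≡3, 8²≡18, 9²≡12, 10²≡8, 11²≡6 (mod 23).
So the quadratic residues mod 23 are {1, 2, 3, 4, 6, 8, 9, 12, 13, 16, 18}.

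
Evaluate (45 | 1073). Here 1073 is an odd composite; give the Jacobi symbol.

-1

Reciprocity: 45 ≡ 1 and 1073 ≡ 1 (mod 4), so (45/1073) = +(1073/45).
Reduce top mod 45: now compute (38/45).
Pull out 2: since 45 ≡ 5 (mod 8), (2/45) = -1.
Reciprocity: 19 ≡ 3 and 45 ≡ 1 (mod 4), so (19/45) = +(45/19).
Reduce top mod 19: now compute (7/19).
Reciprocity: 7 ≡ 3 and 19 ≡ 3 (mod 4), so (7/19) = −(19/7).
Reduce top mod 7: now compute (5/7).
Reciprocity: 5 ≡ 1 and 7 ≡ 3 (mod 4), so (5/7) = +(7/5).
Reduce top mod 5: now compute (2/5).
Pull out 2: since 5 ≡ 5 (mod 8), (2/5) = -1.
Reached (1/5) = 1. Collecting the sign flips along the way, the symbol is -1.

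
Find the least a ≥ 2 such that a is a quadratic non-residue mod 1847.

(2/1847) = +1, so 2 is a residue.
(3/1847) = +1, so 3 is a residue.
(4/1847) = +1, so 4 is a residue.
(5/1847) = −1, so 5 is the smallest positive non-residue mod 1847.

5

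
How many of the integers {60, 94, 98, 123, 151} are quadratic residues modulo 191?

2

(60/191) = +1 → QR.
(94/191) = -1 → non-residue.
(98/191) = +1 → QR.
(123/191) = -1 → non-residue.
(151/191) = -1 → non-residue.
Total quadratic residues among the 5: 2.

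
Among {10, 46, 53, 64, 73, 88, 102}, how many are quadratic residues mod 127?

3

(10/127) = -1 → non-residue.
(46/127) = -1 → non-residue.
(53/127) = -1 → non-residue.
(64/127) = +1 → QR.
(73/127) = +1 → QR.
(88/127) = +1 → QR.
(102/127) = -1 → non-residue.
Total quadratic residues among the 7: 3.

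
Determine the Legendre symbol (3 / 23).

Reciprocity: 3 ≡ 3 and 23 ≡ 3 (mod 4), so (3/23) = −(23/3).
Reduce top mod 3: now compute (2/3).
Pull out 2: since 3 ≡ 3 (mod 8), (2/3) = -1.
Reached (1/3) = 1. Collecting the sign flips along the way, the symbol is +1.

1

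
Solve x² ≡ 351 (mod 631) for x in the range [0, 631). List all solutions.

211, 420

Since 631 ≡ 3 (mod 4), a square root of 351 is 351^((631+1)/4) = 351^158 mod 631.
Repeated squaring: 351^2≡156, 351^4≡358, 351^8≡71, 351^16≡624, 351^32≡49, 351^64≡508, 351^128≡616 (mod 631).
351^158 = 351^(128+16+8+4+2) ≡ 420 (mod 631).
Check: 420² = 176400 ≡ 351 (mod 631). The two roots are 211 and 420.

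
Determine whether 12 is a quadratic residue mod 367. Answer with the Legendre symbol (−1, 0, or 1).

-1

Pull out 2^2: since 367 ≡ 7 (mod 8), (2/367) = +1, so (2/367)^2 = +1.
Reciprocity: 3 ≡ 3 and 367 ≡ 3 (mod 4), so (3/367) = −(367/3).
Reduce top mod 3: now compute (1/3).
Reached (1/3) = 1. Collecting the sign flips along the way, the symbol is -1.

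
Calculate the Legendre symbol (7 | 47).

Reciprocity: 7 ≡ 3 and 47 ≡ 3 (mod 4), so (7/47) = −(47/7).
Reduce top mod 7: now compute (5/7).
Reciprocity: 5 ≡ 1 and 7 ≡ 3 (mod 4), so (5/7) = +(7/5).
Reduce top mod 5: now compute (2/5).
Pull out 2: since 5 ≡ 5 (mod 8), (2/5) = -1.
Reached (1/5) = 1. Collecting the sign flips along the way, the symbol is +1.

1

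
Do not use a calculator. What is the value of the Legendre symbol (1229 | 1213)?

First reduce: 1229 ≡ 16 (mod 1213).
Pull out 2^4: since 1213 ≡ 5 (mod 8), (2/1213) = -1, so (2/1213)^4 = +1.
Reached (1/1213) = 1. Collecting the sign flips along the way, the symbol is +1.

1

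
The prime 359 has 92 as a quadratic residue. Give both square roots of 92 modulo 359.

178, 181

Since 359 ≡ 3 (mod 4), a square root of 92 is 92^((359+1)/4) = 92^90 mod 359.
Repeated squaring: 92^2≡207, 92^4≡128, 92^8≡229, 92^16≡27, 92^32≡11, 92^64≡121 (mod 359).
92^90 = 92^(64+16+8+2) ≡ 181 (mod 359).
Check: 181² = 32761 ≡ 92 (mod 359). The two roots are 178 and 181.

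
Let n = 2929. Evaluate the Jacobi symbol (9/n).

1

Reciprocity: 9 ≡ 1 and 2929 ≡ 1 (mod 4), so (9/2929) = +(2929/9).
Reduce top mod 9: now compute (4/9).
Pull out 2^2: since 9 ≡ 1 (mod 8), (2/9) = +1, so (2/9)^2 = +1.
Reached (1/9) = 1. Collecting the sign flips along the way, the symbol is +1.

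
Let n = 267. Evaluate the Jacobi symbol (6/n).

0

Pull out 2: since 267 ≡ 3 (mod 8), (2/267) = -1.
Reciprocity: 3 ≡ 3 and 267 ≡ 3 (mod 4), so (3/267) = −(267/3).
Reduce top mod 3: now compute (0/3).
Top reduces to 0: gcd > 1, so the symbol is 0.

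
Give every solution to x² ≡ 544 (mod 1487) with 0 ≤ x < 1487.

156, 1331

Since 1487 ≡ 3 (mod 4), a square root of 544 is 544^((1487+1)/4) = 544^372 mod 1487.
Repeated squaring: 544^2≡23, 544^4≡529, 544^8≡285, 544^16≡927, 544^32≡1330, 544^64≡857, 544^128≡1358, 544^256≡284 (mod 1487).
544^372 = 544^(256+64+32+16+4) ≡ 1331 (mod 1487).
Check: 1331² = 1771561 ≡ 544 (mod 1487). The two roots are 156 and 1331.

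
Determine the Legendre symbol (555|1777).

-1

Reciprocity: 555 ≡ 3 and 1777 ≡ 1 (mod 4), so (555/1777) = +(1777/555).
Reduce top mod 555: now compute (112/555).
Pull out 2^4: since 555 ≡ 3 (mod 8), (2/555) = -1, so (2/555)^4 = +1.
Reciprocity: 7 ≡ 3 and 555 ≡ 3 (mod 4), so (7/555) = −(555/7).
Reduce top mod 7: now compute (2/7).
Pull out 2: since 7 ≡ 7 (mod 8), (2/7) = +1.
Reached (1/7) = 1. Collecting the sign flips along the way, the symbol is -1.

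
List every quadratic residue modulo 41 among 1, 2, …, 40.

1 2 4 5 8 9 10 16 18 20 21 23 25 31 32 33 36 37 39 40

Square k = 1,…,20 (k and 41−k give the same square):
1²=1, 2²=4, 3²=9, 4²=16, 5²=25, 6²=36, 7²≡8, 8²≡23, 9²≡40, 10²≡18, 11²≡39, 12²≡21, 13²≡5, 14²≡32, 15²≡20, 16²≡10, 17²≡2, 18²≡37, 19²≡33, 20²≡31 (mod 41).
So the quadratic residues mod 41 are {1, 2, 4, 5, 8, 9, 10, 16, 18, 20, 21, 23, 25, 31, 32, 33, 36, 37, 39, 40}.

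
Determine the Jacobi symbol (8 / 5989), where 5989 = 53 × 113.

-1

Pull out 2^3: since 5989 ≡ 5 (mod 8), (2/5989) = -1, so (2/5989)^3 = -1.
Reached (1/5989) = 1. Collecting the sign flips along the way, the symbol is -1.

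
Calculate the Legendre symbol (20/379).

1

Euler's criterion: (20/379) ≡ 20^189 (mod 379).
20^2 ≡ 21 (mod 379)
20^4 ≡ 62 (mod 379)
20^8 ≡ 54 (mod 379)
20^16 ≡ 263 (mod 379)
20^32 ≡ 191 (mod 379)
20^64 ≡ 97 (mod 379)
20^128 ≡ 313 (mod 379)
20^189 = 20^(128+32+16+8+4+1) ≡ 1 (mod 379).
Result is 1, so (20/379) = 1.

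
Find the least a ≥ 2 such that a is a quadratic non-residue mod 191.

(2/191) = +1, so 2 is a residue.
(3/191) = +1, so 3 is a residue.
(4/191) = +1, so 4 is a residue.
(5/191) = +1, so 5 is a residue.
(6/191) = +1, so 6 is a residue.
(7/191) = −1, so 7 is the smallest positive non-residue mod 191.

7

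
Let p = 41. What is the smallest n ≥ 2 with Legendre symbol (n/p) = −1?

3

(2/41) = +1, so 2 is a residue.
(3/41) = −1, so 3 is the smallest positive non-residue mod 41.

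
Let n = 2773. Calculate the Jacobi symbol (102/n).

Pull out 2: since 2773 ≡ 5 (mod 8), (2/2773) = -1.
Reciprocity: 51 ≡ 3 and 2773 ≡ 1 (mod 4), so (51/2773) = +(2773/51).
Reduce top mod 51: now compute (19/51).
Reciprocity: 19 ≡ 3 and 51 ≡ 3 (mod 4), so (19/51) = −(51/19).
Reduce top mod 19: now compute (13/19).
Reciprocity: 13 ≡ 1 and 19 ≡ 3 (mod 4), so (13/19) = +(19/13).
Reduce top mod 13: now compute (6/13).
Pull out 2: since 13 ≡ 5 (mod 8), (2/13) = -1.
Reciprocity: 3 ≡ 3 and 13 ≡ 1 (mod 4), so (3/13) = +(13/3).
Reduce top mod 3: now compute (1/3).
Reached (1/3) = 1. Collecting the sign flips along the way, the symbol is -1.

-1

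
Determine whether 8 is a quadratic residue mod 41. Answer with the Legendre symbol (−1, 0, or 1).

Pull out 2^3: since 41 ≡ 1 (mod 8), (2/41) = +1, so (2/41)^3 = +1.
Reached (1/41) = 1. Collecting the sign flips along the way, the symbol is +1.

1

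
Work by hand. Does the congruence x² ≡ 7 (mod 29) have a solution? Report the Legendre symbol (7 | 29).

1

Euler's criterion: (7/29) ≡ 7^14 (mod 29).
7^2 ≡ 20 (mod 29)
7^4 ≡ 23 (mod 29)
7^8 ≡ 7 (mod 29)
7^14 = 7^(8+4+2) ≡ 1 (mod 29).
Result is 1, so (7/29) = 1.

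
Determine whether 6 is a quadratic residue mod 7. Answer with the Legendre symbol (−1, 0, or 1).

Pull out 2: since 7 ≡ 7 (mod 8), (2/7) = +1.
Reciprocity: 3 ≡ 3 and 7 ≡ 3 (mod 4), so (3/7) = −(7/3).
Reduce top mod 3: now compute (1/3).
Reached (1/3) = 1. Collecting the sign flips along the way, the symbol is -1.

-1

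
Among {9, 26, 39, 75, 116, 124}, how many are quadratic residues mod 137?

2

(9/137) = +1 → QR.
(26/137) = -1 → non-residue.
(39/137) = +1 → QR.
(75/137) = -1 → non-residue.
(116/137) = -1 → non-residue.
(124/137) = -1 → non-residue.
Total quadratic residues among the 6: 2.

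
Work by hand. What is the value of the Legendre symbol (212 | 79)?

First reduce: 212 ≡ 54 (mod 79).
Pull out 2: since 79 ≡ 7 (mod 8), (2/79) = +1.
Reciprocity: 27 ≡ 3 and 79 ≡ 3 (mod 4), so (27/79) = −(79/27).
Reduce top mod 27: now compute (25/27).
Reciprocity: 25 ≡ 1 and 27 ≡ 3 (mod 4), so (25/27) = +(27/25).
Reduce top mod 25: now compute (2/25).
Pull out 2: since 25 ≡ 1 (mod 8), (2/25) = +1.
Reached (1/25) = 1. Collecting the sign flips along the way, the symbol is -1.

-1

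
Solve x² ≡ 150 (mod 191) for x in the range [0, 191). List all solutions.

Since 191 ≡ 3 (mod 4), a square root of 150 is 150^((191+1)/4) = 150^48 mod 191.
Repeated squaring: 150^2≡153, 150^4≡107, 150^8≡180, 150^16≡121, 150^32≡125 (mod 191).
150^48 = 150^(32+16) ≡ 36 (mod 191).
Check: 36² = 1296 ≡ 150 (mod 191). The two roots are 36 and 155.

36, 155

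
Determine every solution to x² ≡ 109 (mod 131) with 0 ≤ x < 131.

41, 90

Since 131 ≡ 3 (mod 4), a square root of 109 is 109^((131+1)/4) = 109^33 mod 131.
Repeated squaring: 109^2≡91, 109^4≡28, 109^8≡129, 109^16≡4, 109^32≡16 (mod 131).
109^33 = 109^(32+1) ≡ 41 (mod 131).
Check: 41² = 1681 ≡ 109 (mod 131). The two roots are 41 and 90.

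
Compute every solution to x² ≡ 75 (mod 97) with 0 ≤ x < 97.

97 ≡ 1 (mod 4), so we find a root by search.
Trying successive values, 47² = 2209 ≡ 75 (mod 97). The other root is 97 − 47 = 50.

47, 50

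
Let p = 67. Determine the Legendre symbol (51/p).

-1

Reciprocity: 51 ≡ 3 and 67 ≡ 3 (mod 4), so (51/67) = −(67/51).
Reduce top mod 51: now compute (16/51).
Pull out 2^4: since 51 ≡ 3 (mod 8), (2/51) = -1, so (2/51)^4 = +1.
Reached (1/51) = 1. Collecting the sign flips along the way, the symbol is -1.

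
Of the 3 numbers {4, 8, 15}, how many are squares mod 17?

(4/17) = +1 → QR.
(8/17) = +1 → QR.
(15/17) = +1 → QR.
Total quadratic residues among the 3: 3.

3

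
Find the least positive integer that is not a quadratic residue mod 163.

2

(2/163) = −1, so 2 is the smallest positive non-residue mod 163.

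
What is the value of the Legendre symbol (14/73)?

Pull out 2: since 73 ≡ 1 (mod 8), (2/73) = +1.
Reciprocity: 7 ≡ 3 and 73 ≡ 1 (mod 4), so (7/73) = +(73/7).
Reduce top mod 7: now compute (3/7).
Reciprocity: 3 ≡ 3 and 7 ≡ 3 (mod 4), so (3/7) = −(7/3).
Reduce top mod 3: now compute (1/3).
Reached (1/3) = 1. Collecting the sign flips along the way, the symbol is -1.

-1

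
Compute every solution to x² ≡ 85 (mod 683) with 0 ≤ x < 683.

Since 683 ≡ 3 (mod 4), a square root of 85 is 85^((683+1)/4) = 85^171 mod 683.
Repeated squaring: 85^2≡395, 85^4≡301, 85^8≡445, 85^16≡638, 85^32≡659, 85^64≡576, 85^128≡521 (mod 683).
85^171 = 85^(128+32+8+2+1) ≡ 91 (mod 683).
Check: 91² = 8281 ≡ 85 (mod 683). The two roots are 91 and 592.

91, 592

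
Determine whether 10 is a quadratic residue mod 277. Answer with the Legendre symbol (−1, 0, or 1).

Euler's criterion: (10/277) ≡ 10^138 (mod 277).
10^2 ≡ 100 (mod 277)
10^4 ≡ 28 (mod 277)
10^8 ≡ 230 (mod 277)
10^16 ≡ 270 (mod 277)
10^32 ≡ 49 (mod 277)
10^64 ≡ 185 (mod 277)
10^128 ≡ 154 (mod 277)
10^138 = 10^(128+8+2) ≡ 1 (mod 277).
Result is 1, so (10/277) = 1.

1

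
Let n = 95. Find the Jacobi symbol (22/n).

1

Pull out 2: since 95 ≡ 7 (mod 8), (2/95) = +1.
Reciprocity: 11 ≡ 3 and 95 ≡ 3 (mod 4), so (11/95) = −(95/11).
Reduce top mod 11: now compute (7/11).
Reciprocity: 7 ≡ 3 and 11 ≡ 3 (mod 4), so (7/11) = −(11/7).
Reduce top mod 7: now compute (4/7).
Pull out 2^2: since 7 ≡ 7 (mod 8), (2/7) = +1, so (2/7)^2 = +1.
Reached (1/7) = 1. Collecting the sign flips along the way, the symbol is +1.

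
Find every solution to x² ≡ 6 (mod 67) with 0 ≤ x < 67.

26, 41

Since 67 ≡ 3 (mod 4), a square root of 6 is 6^((67+1)/4) = 6^17 mod 67.
Repeated squaring: 6^2≡36, 6^4≡23, 6^8≡60, 6^16≡49 (mod 67).
6^17 = 6^(16+1) ≡ 26 (mod 67).
Check: 26² = 676 ≡ 6 (mod 67). The two roots are 26 and 41.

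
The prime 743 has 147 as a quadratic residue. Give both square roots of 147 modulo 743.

Since 743 ≡ 3 (mod 4), a square root of 147 is 147^((743+1)/4) = 147^186 mod 743.
Repeated squaring: 147^2≡62, 147^4≡129, 147^8≡295, 147^16≡94, 147^32≡663, 147^64≡456, 147^128≡639 (mod 743).
147^186 = 147^(128+32+16+8+2) ≡ 513 (mod 743).
Check: 513² = 263169 ≡ 147 (mod 743). The two roots are 230 and 513.

230, 513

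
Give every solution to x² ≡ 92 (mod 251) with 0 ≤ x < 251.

Since 251 ≡ 3 (mod 4), a square root of 92 is 92^((251+1)/4) = 92^63 mod 251.
Repeated squaring: 92^2≡181, 92^4≡131, 92^8≡93, 92^16≡115, 92^32≡173 (mod 251).
92^63 = 92^(32+16+8+4+2+1) ≡ 208 (mod 251).
Check: 208² = 43264 ≡ 92 (mod 251). The two roots are 43 and 208.

43, 208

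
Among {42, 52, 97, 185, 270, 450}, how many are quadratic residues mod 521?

(42/521) = +1 → QR.
(52/521) = +1 → QR.
(97/521) = +1 → QR.
(185/521) = +1 → QR.
(270/521) = -1 → non-residue.
(450/521) = +1 → QR.
Total quadratic residues among the 6: 5.

5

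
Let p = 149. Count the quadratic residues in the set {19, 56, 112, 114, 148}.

(19/149) = +1 → QR.
(56/149) = -1 → non-residue.
(112/149) = +1 → QR.
(114/149) = +1 → QR.
(148/149) = +1 → QR.
Total quadratic residues among the 5: 4.

4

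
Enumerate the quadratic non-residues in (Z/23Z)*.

Square k = 1,…,11 (k and 23−k give the same square):
1²=1, 2²=4, 3²=9, 4²=16, 5²≡2, 6²≡13, 7²≡3, 8²≡18, 9²≡12, 10²≡8, 11²≡6 (mod 23).
The residues are {1, 2, 3, 4, 6, 8, 9, 12, 13, 16, 18}; the non-residues are the remaining 11 nonzero classes.

5 7 10 11 14 15 17 19 20 21 22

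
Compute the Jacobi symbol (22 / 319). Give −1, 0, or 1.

Pull out 2: since 319 ≡ 7 (mod 8), (2/319) = +1.
Reciprocity: 11 ≡ 3 and 319 ≡ 3 (mod 4), so (11/319) = −(319/11).
Reduce top mod 11: now compute (0/11).
Top reduces to 0: gcd > 1, so the symbol is 0.

0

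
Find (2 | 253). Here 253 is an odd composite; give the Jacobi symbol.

-1

Pull out 2: since 253 ≡ 5 (mod 8), (2/253) = -1.
Reached (1/253) = 1. Collecting the sign flips along the way, the symbol is -1.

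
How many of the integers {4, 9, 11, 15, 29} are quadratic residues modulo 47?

(4/47) = +1 → QR.
(9/47) = +1 → QR.
(11/47) = -1 → non-residue.
(15/47) = -1 → non-residue.
(29/47) = -1 → non-residue.
Total quadratic residues among the 5: 2.

2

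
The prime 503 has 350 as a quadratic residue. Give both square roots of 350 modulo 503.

Since 503 ≡ 3 (mod 4), a square root of 350 is 350^((503+1)/4) = 350^126 mod 503.
Repeated squaring: 350^2≡271, 350^4≡3, 350^8≡9, 350^16≡81, 350^32≡22, 350^64≡484 (mod 503).
350^126 = 350^(64+32+16+8+4+2) ≡ 83 (mod 503).
Check: 83² = 6889 ≡ 350 (mod 503). The two roots are 83 and 420.

83, 420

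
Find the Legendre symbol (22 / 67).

1

Pull out 2: since 67 ≡ 3 (mod 8), (2/67) = -1.
Reciprocity: 11 ≡ 3 and 67 ≡ 3 (mod 4), so (11/67) = −(67/11).
Reduce top mod 11: now compute (1/11).
Reached (1/11) = 1. Collecting the sign flips along the way, the symbol is +1.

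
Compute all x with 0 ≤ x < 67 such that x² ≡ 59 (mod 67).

27, 40

Since 67 ≡ 3 (mod 4), a square root of 59 is 59^((67+1)/4) = 59^17 mod 67.
Repeated squaring: 59^2≡64, 59^4≡9, 59^8≡14, 59^16≡62 (mod 67).
59^17 = 59^(16+1) ≡ 40 (mod 67).
Check: 40² = 1600 ≡ 59 (mod 67). The two roots are 27 and 40.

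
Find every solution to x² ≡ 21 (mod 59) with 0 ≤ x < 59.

27, 32

Since 59 ≡ 3 (mod 4), a square root of 21 is 21^((59+1)/4) = 21^15 mod 59.
Repeated squaring: 21^2≡28, 21^4≡17, 21^8≡53 (mod 59).
21^15 = 21^(8+4+2+1) ≡ 27 (mod 59).
Check: 27² = 729 ≡ 21 (mod 59). The two roots are 27 and 32.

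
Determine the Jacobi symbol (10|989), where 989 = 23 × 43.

-1

Pull out 2: since 989 ≡ 5 (mod 8), (2/989) = -1.
Reciprocity: 5 ≡ 1 and 989 ≡ 1 (mod 4), so (5/989) = +(989/5).
Reduce top mod 5: now compute (4/5).
Pull out 2^2: since 5 ≡ 5 (mod 8), (2/5) = -1, so (2/5)^2 = +1.
Reached (1/5) = 1. Collecting the sign flips along the way, the symbol is -1.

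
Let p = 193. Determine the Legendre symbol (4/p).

1

Euler's criterion: (4/193) ≡ 4^96 (mod 193).
4^2 ≡ 16 (mod 193)
4^4 ≡ 63 (mod 193)
4^8 ≡ 109 (mod 193)
4^16 ≡ 108 (mod 193)
4^32 ≡ 84 (mod 193)
4^64 ≡ 108 (mod 193)
4^96 = 4^(64+32) ≡ 1 (mod 193).
Result is 1, so (4/193) = 1.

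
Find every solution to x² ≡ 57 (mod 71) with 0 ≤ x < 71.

Since 71 ≡ 3 (mod 4), a square root of 57 is 57^((71+1)/4) = 57^18 mod 71.
Repeated squaring: 57^2≡54, 57^4≡5, 57^8≡25, 57^16≡57 (mod 71).
57^18 = 57^(16+2) ≡ 25 (mod 71).
Check: 25² = 625 ≡ 57 (mod 71). The two roots are 25 and 46.

25, 46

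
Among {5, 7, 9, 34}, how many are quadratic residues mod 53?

(5/53) = -1 → non-residue.
(7/53) = +1 → QR.
(9/53) = +1 → QR.
(34/53) = -1 → non-residue.
Total quadratic residues among the 4: 2.

2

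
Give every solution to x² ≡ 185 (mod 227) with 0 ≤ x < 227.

Since 227 ≡ 3 (mod 4), a square root of 185 is 185^((227+1)/4) = 185^57 mod 227.
Repeated squaring: 185^2≡175, 185^4≡207, 185^8≡173, 185^16≡192, 185^32≡90 (mod 227).
185^57 = 185^(32+16+8+1) ≡ 171 (mod 227).
Check: 171² = 29241 ≡ 185 (mod 227). The two roots are 56 and 171.

56, 171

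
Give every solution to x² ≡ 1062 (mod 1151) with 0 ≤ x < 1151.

58, 1093

Since 1151 ≡ 3 (mod 4), a square root of 1062 is 1062^((1151+1)/4) = 1062^288 mod 1151.
Repeated squaring: 1062^2≡1015, 1062^4≡80, 1062^8≡645, 1062^16≡514, 1062^32≡617, 1062^64≡859, 1062^128≡90, 1062^256≡43 (mod 1151).
1062^288 = 1062^(256+32) ≡ 58 (mod 1151).
Check: 58² = 3364 ≡ 1062 (mod 1151). The two roots are 58 and 1093.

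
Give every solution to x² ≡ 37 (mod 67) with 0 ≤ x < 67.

29, 38

Since 67 ≡ 3 (mod 4), a square root of 37 is 37^((67+1)/4) = 37^17 mod 67.
Repeated squaring: 37^2≡29, 37^4≡37, 37^8≡29, 37^16≡37 (mod 67).
37^17 = 37^(16+1) ≡ 29 (mod 67).
Check: 29² = 841 ≡ 37 (mod 67). The two roots are 29 and 38.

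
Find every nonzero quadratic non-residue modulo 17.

3, 5, 6, 7, 10, 11, 12, 14

Square k = 1,…,8 (k and 17−k give the same square):
1²=1, 2²=4, 3²=9, 4²=16, 5²≡8, 6²≡2, 7²≡15, 8²≡13 (mod 17).
The residues are {1, 2, 4, 8, 9, 13, 15, 16}; the non-residues are the remaining 8 nonzero classes.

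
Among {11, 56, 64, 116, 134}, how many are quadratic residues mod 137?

(11/137) = +1 → QR.
(56/137) = +1 → QR.
(64/137) = +1 → QR.
(116/137) = -1 → non-residue.
(134/137) = -1 → non-residue.
Total quadratic residues among the 5: 3.

3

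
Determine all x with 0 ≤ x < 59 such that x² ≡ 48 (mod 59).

Since 59 ≡ 3 (mod 4), a square root of 48 is 48^((59+1)/4) = 48^15 mod 59.
Repeated squaring: 48^2≡3, 48^4≡9, 48^8≡22 (mod 59).
48^15 = 48^(8+4+2+1) ≡ 15 (mod 59).
Check: 15² = 225 ≡ 48 (mod 59). The two roots are 15 and 44.

15, 44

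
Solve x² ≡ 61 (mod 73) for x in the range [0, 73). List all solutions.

34, 39

73 ≡ 1 (mod 4), so we find a root by search.
Trying successive values, 34² = 1156 ≡ 61 (mod 73). The other root is 73 − 34 = 39.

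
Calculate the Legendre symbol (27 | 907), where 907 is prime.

-1

Reciprocity: 27 ≡ 3 and 907 ≡ 3 (mod 4), so (27/907) = −(907/27).
Reduce top mod 27: now compute (16/27).
Pull out 2^4: since 27 ≡ 3 (mod 8), (2/27) = -1, so (2/27)^4 = +1.
Reached (1/27) = 1. Collecting the sign flips along the way, the symbol is -1.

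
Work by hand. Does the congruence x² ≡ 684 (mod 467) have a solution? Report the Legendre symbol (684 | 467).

First reduce: 684 ≡ 217 (mod 467).
Reciprocity: 217 ≡ 1 and 467 ≡ 3 (mod 4), so (217/467) = +(467/217).
Reduce top mod 217: now compute (33/217).
Reciprocity: 33 ≡ 1 and 217 ≡ 1 (mod 4), so (33/217) = +(217/33).
Reduce top mod 33: now compute (19/33).
Reciprocity: 19 ≡ 3 and 33 ≡ 1 (mod 4), so (19/33) = +(33/19).
Reduce top mod 19: now compute (14/19).
Pull out 2: since 19 ≡ 3 (mod 8), (2/19) = -1.
Reciprocity: 7 ≡ 3 and 19 ≡ 3 (mod 4), so (7/19) = −(19/7).
Reduce top mod 7: now compute (5/7).
Reciprocity: 5 ≡ 1 and 7 ≡ 3 (mod 4), so (5/7) = +(7/5).
Reduce top mod 5: now compute (2/5).
Pull out 2: since 5 ≡ 5 (mod 8), (2/5) = -1.
Reached (1/5) = 1. Collecting the sign flips along the way, the symbol is -1.

-1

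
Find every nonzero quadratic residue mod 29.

1, 4, 5, 6, 7, 9, 13, 16, 20, 22, 23, 24, 25, 28

Square k = 1,…,14 (k and 29−k give the same square):
1²=1, 2²=4, 3²=9, 4²=16, 5²=25, 6²≡7, 7²≡20, 8²≡6, 9²≡23, 10²≡13, 11²≡5, 12²≡28, 13²≡24, 14²≡22 (mod 29).
So the quadratic residues mod 29 are {1, 4, 5, 6, 7, 9, 13, 16, 20, 22, 23, 24, 25, 28}.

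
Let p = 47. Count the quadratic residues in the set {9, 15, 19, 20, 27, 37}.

(9/47) = +1 → QR.
(15/47) = -1 → non-residue.
(19/47) = -1 → non-residue.
(20/47) = -1 → non-residue.
(27/47) = +1 → QR.
(37/47) = +1 → QR.
Total quadratic residues among the 6: 3.

3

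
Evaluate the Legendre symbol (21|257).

Reciprocity: 21 ≡ 1 and 257 ≡ 1 (mod 4), so (21/257) = +(257/21).
Reduce top mod 21: now compute (5/21).
Reciprocity: 5 ≡ 1 and 21 ≡ 1 (mod 4), so (5/21) = +(21/5).
Reduce top mod 5: now compute (1/5).
Reached (1/5) = 1. Collecting the sign flips along the way, the symbol is +1.

1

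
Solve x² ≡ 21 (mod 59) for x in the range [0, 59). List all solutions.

Since 59 ≡ 3 (mod 4), a square root of 21 is 21^((59+1)/4) = 21^15 mod 59.
Repeated squaring: 21^2≡28, 21^4≡17, 21^8≡53 (mod 59).
21^15 = 21^(8+4+2+1) ≡ 27 (mod 59).
Check: 27² = 729 ≡ 21 (mod 59). The two roots are 27 and 32.

27, 32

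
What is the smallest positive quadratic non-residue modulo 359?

7

(2/359) = +1, so 2 is a residue.
(3/359) = +1, so 3 is a residue.
(4/359) = +1, so 4 is a residue.
(5/359) = +1, so 5 is a residue.
(6/359) = +1, so 6 is a residue.
(7/359) = −1, so 7 is the smallest positive non-residue mod 359.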